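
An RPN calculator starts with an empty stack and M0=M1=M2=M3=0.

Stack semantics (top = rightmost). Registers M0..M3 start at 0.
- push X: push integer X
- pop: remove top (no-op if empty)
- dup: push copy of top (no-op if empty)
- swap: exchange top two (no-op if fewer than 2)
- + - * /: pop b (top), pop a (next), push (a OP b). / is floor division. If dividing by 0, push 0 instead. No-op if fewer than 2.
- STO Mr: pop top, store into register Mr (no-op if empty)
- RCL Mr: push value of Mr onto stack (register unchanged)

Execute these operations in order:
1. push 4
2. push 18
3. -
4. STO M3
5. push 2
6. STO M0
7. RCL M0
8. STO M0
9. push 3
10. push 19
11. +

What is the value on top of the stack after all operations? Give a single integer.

Answer: 22

Derivation:
After op 1 (push 4): stack=[4] mem=[0,0,0,0]
After op 2 (push 18): stack=[4,18] mem=[0,0,0,0]
After op 3 (-): stack=[-14] mem=[0,0,0,0]
After op 4 (STO M3): stack=[empty] mem=[0,0,0,-14]
After op 5 (push 2): stack=[2] mem=[0,0,0,-14]
After op 6 (STO M0): stack=[empty] mem=[2,0,0,-14]
After op 7 (RCL M0): stack=[2] mem=[2,0,0,-14]
After op 8 (STO M0): stack=[empty] mem=[2,0,0,-14]
After op 9 (push 3): stack=[3] mem=[2,0,0,-14]
After op 10 (push 19): stack=[3,19] mem=[2,0,0,-14]
After op 11 (+): stack=[22] mem=[2,0,0,-14]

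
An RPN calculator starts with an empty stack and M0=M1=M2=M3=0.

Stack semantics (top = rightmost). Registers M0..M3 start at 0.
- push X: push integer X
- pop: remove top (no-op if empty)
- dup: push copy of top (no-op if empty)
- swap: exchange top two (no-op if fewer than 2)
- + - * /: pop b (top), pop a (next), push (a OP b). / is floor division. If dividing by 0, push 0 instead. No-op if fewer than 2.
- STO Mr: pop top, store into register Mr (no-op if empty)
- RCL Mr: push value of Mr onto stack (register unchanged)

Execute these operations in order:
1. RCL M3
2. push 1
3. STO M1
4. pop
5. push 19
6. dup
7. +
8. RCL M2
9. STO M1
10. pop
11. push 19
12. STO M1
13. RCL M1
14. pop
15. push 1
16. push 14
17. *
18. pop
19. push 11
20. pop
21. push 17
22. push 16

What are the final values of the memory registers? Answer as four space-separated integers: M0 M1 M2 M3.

Answer: 0 19 0 0

Derivation:
After op 1 (RCL M3): stack=[0] mem=[0,0,0,0]
After op 2 (push 1): stack=[0,1] mem=[0,0,0,0]
After op 3 (STO M1): stack=[0] mem=[0,1,0,0]
After op 4 (pop): stack=[empty] mem=[0,1,0,0]
After op 5 (push 19): stack=[19] mem=[0,1,0,0]
After op 6 (dup): stack=[19,19] mem=[0,1,0,0]
After op 7 (+): stack=[38] mem=[0,1,0,0]
After op 8 (RCL M2): stack=[38,0] mem=[0,1,0,0]
After op 9 (STO M1): stack=[38] mem=[0,0,0,0]
After op 10 (pop): stack=[empty] mem=[0,0,0,0]
After op 11 (push 19): stack=[19] mem=[0,0,0,0]
After op 12 (STO M1): stack=[empty] mem=[0,19,0,0]
After op 13 (RCL M1): stack=[19] mem=[0,19,0,0]
After op 14 (pop): stack=[empty] mem=[0,19,0,0]
After op 15 (push 1): stack=[1] mem=[0,19,0,0]
After op 16 (push 14): stack=[1,14] mem=[0,19,0,0]
After op 17 (*): stack=[14] mem=[0,19,0,0]
After op 18 (pop): stack=[empty] mem=[0,19,0,0]
After op 19 (push 11): stack=[11] mem=[0,19,0,0]
After op 20 (pop): stack=[empty] mem=[0,19,0,0]
After op 21 (push 17): stack=[17] mem=[0,19,0,0]
After op 22 (push 16): stack=[17,16] mem=[0,19,0,0]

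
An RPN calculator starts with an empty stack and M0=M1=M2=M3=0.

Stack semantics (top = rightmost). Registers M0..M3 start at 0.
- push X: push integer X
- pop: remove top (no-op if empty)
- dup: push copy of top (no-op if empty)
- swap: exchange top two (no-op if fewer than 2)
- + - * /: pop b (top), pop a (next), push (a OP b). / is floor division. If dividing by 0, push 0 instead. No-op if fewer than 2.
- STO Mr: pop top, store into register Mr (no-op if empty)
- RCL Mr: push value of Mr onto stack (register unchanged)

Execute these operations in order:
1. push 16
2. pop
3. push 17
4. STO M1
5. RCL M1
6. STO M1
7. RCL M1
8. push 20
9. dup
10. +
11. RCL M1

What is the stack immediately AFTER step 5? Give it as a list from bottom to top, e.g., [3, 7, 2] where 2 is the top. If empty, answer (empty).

After op 1 (push 16): stack=[16] mem=[0,0,0,0]
After op 2 (pop): stack=[empty] mem=[0,0,0,0]
After op 3 (push 17): stack=[17] mem=[0,0,0,0]
After op 4 (STO M1): stack=[empty] mem=[0,17,0,0]
After op 5 (RCL M1): stack=[17] mem=[0,17,0,0]

[17]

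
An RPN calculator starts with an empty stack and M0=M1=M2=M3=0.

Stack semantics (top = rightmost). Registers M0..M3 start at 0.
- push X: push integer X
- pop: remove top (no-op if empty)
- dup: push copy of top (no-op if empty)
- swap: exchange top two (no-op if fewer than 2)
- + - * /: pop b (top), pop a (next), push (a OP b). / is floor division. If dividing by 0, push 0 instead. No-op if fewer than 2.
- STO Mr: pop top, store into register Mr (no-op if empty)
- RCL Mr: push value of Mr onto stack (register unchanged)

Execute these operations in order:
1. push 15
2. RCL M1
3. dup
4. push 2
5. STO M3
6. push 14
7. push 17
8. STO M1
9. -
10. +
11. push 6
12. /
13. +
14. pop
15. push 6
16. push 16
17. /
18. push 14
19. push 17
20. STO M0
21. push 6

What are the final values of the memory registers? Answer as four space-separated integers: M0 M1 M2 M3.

Answer: 17 17 0 2

Derivation:
After op 1 (push 15): stack=[15] mem=[0,0,0,0]
After op 2 (RCL M1): stack=[15,0] mem=[0,0,0,0]
After op 3 (dup): stack=[15,0,0] mem=[0,0,0,0]
After op 4 (push 2): stack=[15,0,0,2] mem=[0,0,0,0]
After op 5 (STO M3): stack=[15,0,0] mem=[0,0,0,2]
After op 6 (push 14): stack=[15,0,0,14] mem=[0,0,0,2]
After op 7 (push 17): stack=[15,0,0,14,17] mem=[0,0,0,2]
After op 8 (STO M1): stack=[15,0,0,14] mem=[0,17,0,2]
After op 9 (-): stack=[15,0,-14] mem=[0,17,0,2]
After op 10 (+): stack=[15,-14] mem=[0,17,0,2]
After op 11 (push 6): stack=[15,-14,6] mem=[0,17,0,2]
After op 12 (/): stack=[15,-3] mem=[0,17,0,2]
After op 13 (+): stack=[12] mem=[0,17,0,2]
After op 14 (pop): stack=[empty] mem=[0,17,0,2]
After op 15 (push 6): stack=[6] mem=[0,17,0,2]
After op 16 (push 16): stack=[6,16] mem=[0,17,0,2]
After op 17 (/): stack=[0] mem=[0,17,0,2]
After op 18 (push 14): stack=[0,14] mem=[0,17,0,2]
After op 19 (push 17): stack=[0,14,17] mem=[0,17,0,2]
After op 20 (STO M0): stack=[0,14] mem=[17,17,0,2]
After op 21 (push 6): stack=[0,14,6] mem=[17,17,0,2]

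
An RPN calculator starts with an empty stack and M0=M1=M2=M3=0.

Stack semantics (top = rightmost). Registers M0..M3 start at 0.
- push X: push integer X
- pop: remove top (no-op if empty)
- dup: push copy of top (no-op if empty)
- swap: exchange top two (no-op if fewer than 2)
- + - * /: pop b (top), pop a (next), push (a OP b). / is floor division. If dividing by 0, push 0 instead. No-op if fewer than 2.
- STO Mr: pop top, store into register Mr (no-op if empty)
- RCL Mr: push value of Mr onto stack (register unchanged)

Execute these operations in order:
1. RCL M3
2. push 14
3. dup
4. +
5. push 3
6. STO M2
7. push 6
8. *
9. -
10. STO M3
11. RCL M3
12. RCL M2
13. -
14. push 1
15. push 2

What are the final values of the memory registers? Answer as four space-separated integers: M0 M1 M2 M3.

Answer: 0 0 3 -168

Derivation:
After op 1 (RCL M3): stack=[0] mem=[0,0,0,0]
After op 2 (push 14): stack=[0,14] mem=[0,0,0,0]
After op 3 (dup): stack=[0,14,14] mem=[0,0,0,0]
After op 4 (+): stack=[0,28] mem=[0,0,0,0]
After op 5 (push 3): stack=[0,28,3] mem=[0,0,0,0]
After op 6 (STO M2): stack=[0,28] mem=[0,0,3,0]
After op 7 (push 6): stack=[0,28,6] mem=[0,0,3,0]
After op 8 (*): stack=[0,168] mem=[0,0,3,0]
After op 9 (-): stack=[-168] mem=[0,0,3,0]
After op 10 (STO M3): stack=[empty] mem=[0,0,3,-168]
After op 11 (RCL M3): stack=[-168] mem=[0,0,3,-168]
After op 12 (RCL M2): stack=[-168,3] mem=[0,0,3,-168]
After op 13 (-): stack=[-171] mem=[0,0,3,-168]
After op 14 (push 1): stack=[-171,1] mem=[0,0,3,-168]
After op 15 (push 2): stack=[-171,1,2] mem=[0,0,3,-168]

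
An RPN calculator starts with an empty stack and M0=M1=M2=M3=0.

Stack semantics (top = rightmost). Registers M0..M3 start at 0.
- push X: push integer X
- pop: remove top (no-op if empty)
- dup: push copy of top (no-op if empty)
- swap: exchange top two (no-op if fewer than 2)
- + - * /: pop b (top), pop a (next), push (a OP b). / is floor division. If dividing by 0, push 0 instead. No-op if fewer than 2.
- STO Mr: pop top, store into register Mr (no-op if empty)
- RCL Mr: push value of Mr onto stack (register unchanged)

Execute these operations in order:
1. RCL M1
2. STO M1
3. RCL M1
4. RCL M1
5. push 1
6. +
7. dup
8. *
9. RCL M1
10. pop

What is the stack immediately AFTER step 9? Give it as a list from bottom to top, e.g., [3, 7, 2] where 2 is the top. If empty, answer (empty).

After op 1 (RCL M1): stack=[0] mem=[0,0,0,0]
After op 2 (STO M1): stack=[empty] mem=[0,0,0,0]
After op 3 (RCL M1): stack=[0] mem=[0,0,0,0]
After op 4 (RCL M1): stack=[0,0] mem=[0,0,0,0]
After op 5 (push 1): stack=[0,0,1] mem=[0,0,0,0]
After op 6 (+): stack=[0,1] mem=[0,0,0,0]
After op 7 (dup): stack=[0,1,1] mem=[0,0,0,0]
After op 8 (*): stack=[0,1] mem=[0,0,0,0]
After op 9 (RCL M1): stack=[0,1,0] mem=[0,0,0,0]

[0, 1, 0]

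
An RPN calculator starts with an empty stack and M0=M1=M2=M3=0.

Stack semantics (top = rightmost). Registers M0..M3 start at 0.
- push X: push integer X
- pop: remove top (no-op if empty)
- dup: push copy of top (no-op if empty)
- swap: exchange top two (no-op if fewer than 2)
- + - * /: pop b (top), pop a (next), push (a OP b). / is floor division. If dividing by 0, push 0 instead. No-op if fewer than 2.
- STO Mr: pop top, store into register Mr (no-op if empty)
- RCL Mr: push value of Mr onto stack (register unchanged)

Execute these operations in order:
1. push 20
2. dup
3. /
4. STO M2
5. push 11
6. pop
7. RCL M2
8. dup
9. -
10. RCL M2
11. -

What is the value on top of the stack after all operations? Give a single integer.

After op 1 (push 20): stack=[20] mem=[0,0,0,0]
After op 2 (dup): stack=[20,20] mem=[0,0,0,0]
After op 3 (/): stack=[1] mem=[0,0,0,0]
After op 4 (STO M2): stack=[empty] mem=[0,0,1,0]
After op 5 (push 11): stack=[11] mem=[0,0,1,0]
After op 6 (pop): stack=[empty] mem=[0,0,1,0]
After op 7 (RCL M2): stack=[1] mem=[0,0,1,0]
After op 8 (dup): stack=[1,1] mem=[0,0,1,0]
After op 9 (-): stack=[0] mem=[0,0,1,0]
After op 10 (RCL M2): stack=[0,1] mem=[0,0,1,0]
After op 11 (-): stack=[-1] mem=[0,0,1,0]

Answer: -1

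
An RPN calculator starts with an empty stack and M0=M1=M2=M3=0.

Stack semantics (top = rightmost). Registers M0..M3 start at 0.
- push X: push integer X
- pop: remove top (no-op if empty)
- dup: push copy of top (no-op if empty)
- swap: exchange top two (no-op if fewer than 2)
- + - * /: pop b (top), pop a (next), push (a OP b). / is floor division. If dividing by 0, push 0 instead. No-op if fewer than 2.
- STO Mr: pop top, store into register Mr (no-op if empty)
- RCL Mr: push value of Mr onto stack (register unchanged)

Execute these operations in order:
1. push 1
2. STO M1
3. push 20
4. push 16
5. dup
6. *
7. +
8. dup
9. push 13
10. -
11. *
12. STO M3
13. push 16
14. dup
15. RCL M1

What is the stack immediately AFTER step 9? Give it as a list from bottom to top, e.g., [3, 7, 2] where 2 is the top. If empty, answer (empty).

After op 1 (push 1): stack=[1] mem=[0,0,0,0]
After op 2 (STO M1): stack=[empty] mem=[0,1,0,0]
After op 3 (push 20): stack=[20] mem=[0,1,0,0]
After op 4 (push 16): stack=[20,16] mem=[0,1,0,0]
After op 5 (dup): stack=[20,16,16] mem=[0,1,0,0]
After op 6 (*): stack=[20,256] mem=[0,1,0,0]
After op 7 (+): stack=[276] mem=[0,1,0,0]
After op 8 (dup): stack=[276,276] mem=[0,1,0,0]
After op 9 (push 13): stack=[276,276,13] mem=[0,1,0,0]

[276, 276, 13]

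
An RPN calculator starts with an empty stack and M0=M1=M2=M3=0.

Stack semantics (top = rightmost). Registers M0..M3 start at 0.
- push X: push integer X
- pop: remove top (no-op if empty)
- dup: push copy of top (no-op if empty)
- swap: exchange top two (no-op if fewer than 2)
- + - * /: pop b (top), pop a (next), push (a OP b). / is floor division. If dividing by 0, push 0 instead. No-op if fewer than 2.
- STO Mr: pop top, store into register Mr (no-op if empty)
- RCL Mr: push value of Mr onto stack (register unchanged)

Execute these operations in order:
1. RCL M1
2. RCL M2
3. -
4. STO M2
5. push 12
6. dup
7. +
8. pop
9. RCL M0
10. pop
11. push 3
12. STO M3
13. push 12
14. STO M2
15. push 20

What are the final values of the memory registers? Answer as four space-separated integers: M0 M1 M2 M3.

Answer: 0 0 12 3

Derivation:
After op 1 (RCL M1): stack=[0] mem=[0,0,0,0]
After op 2 (RCL M2): stack=[0,0] mem=[0,0,0,0]
After op 3 (-): stack=[0] mem=[0,0,0,0]
After op 4 (STO M2): stack=[empty] mem=[0,0,0,0]
After op 5 (push 12): stack=[12] mem=[0,0,0,0]
After op 6 (dup): stack=[12,12] mem=[0,0,0,0]
After op 7 (+): stack=[24] mem=[0,0,0,0]
After op 8 (pop): stack=[empty] mem=[0,0,0,0]
After op 9 (RCL M0): stack=[0] mem=[0,0,0,0]
After op 10 (pop): stack=[empty] mem=[0,0,0,0]
After op 11 (push 3): stack=[3] mem=[0,0,0,0]
After op 12 (STO M3): stack=[empty] mem=[0,0,0,3]
After op 13 (push 12): stack=[12] mem=[0,0,0,3]
After op 14 (STO M2): stack=[empty] mem=[0,0,12,3]
After op 15 (push 20): stack=[20] mem=[0,0,12,3]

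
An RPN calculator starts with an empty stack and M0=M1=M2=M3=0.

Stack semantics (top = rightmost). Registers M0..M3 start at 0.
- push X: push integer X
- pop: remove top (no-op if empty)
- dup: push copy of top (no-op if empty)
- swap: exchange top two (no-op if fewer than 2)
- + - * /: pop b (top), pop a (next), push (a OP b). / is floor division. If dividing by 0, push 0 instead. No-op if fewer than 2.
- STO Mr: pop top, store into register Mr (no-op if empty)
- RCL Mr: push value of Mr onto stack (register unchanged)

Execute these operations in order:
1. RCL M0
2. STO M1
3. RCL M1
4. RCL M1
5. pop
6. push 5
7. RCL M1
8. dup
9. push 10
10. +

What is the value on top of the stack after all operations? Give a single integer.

Answer: 10

Derivation:
After op 1 (RCL M0): stack=[0] mem=[0,0,0,0]
After op 2 (STO M1): stack=[empty] mem=[0,0,0,0]
After op 3 (RCL M1): stack=[0] mem=[0,0,0,0]
After op 4 (RCL M1): stack=[0,0] mem=[0,0,0,0]
After op 5 (pop): stack=[0] mem=[0,0,0,0]
After op 6 (push 5): stack=[0,5] mem=[0,0,0,0]
After op 7 (RCL M1): stack=[0,5,0] mem=[0,0,0,0]
After op 8 (dup): stack=[0,5,0,0] mem=[0,0,0,0]
After op 9 (push 10): stack=[0,5,0,0,10] mem=[0,0,0,0]
After op 10 (+): stack=[0,5,0,10] mem=[0,0,0,0]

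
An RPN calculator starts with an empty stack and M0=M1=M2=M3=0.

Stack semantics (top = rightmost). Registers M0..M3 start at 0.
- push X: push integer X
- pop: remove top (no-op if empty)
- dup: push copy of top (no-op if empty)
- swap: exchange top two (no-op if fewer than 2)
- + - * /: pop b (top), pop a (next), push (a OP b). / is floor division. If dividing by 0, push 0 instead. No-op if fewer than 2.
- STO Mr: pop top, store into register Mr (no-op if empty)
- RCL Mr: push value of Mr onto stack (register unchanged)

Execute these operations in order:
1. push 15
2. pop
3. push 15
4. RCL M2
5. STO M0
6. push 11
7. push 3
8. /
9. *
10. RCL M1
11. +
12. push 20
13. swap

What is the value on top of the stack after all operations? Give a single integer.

Answer: 45

Derivation:
After op 1 (push 15): stack=[15] mem=[0,0,0,0]
After op 2 (pop): stack=[empty] mem=[0,0,0,0]
After op 3 (push 15): stack=[15] mem=[0,0,0,0]
After op 4 (RCL M2): stack=[15,0] mem=[0,0,0,0]
After op 5 (STO M0): stack=[15] mem=[0,0,0,0]
After op 6 (push 11): stack=[15,11] mem=[0,0,0,0]
After op 7 (push 3): stack=[15,11,3] mem=[0,0,0,0]
After op 8 (/): stack=[15,3] mem=[0,0,0,0]
After op 9 (*): stack=[45] mem=[0,0,0,0]
After op 10 (RCL M1): stack=[45,0] mem=[0,0,0,0]
After op 11 (+): stack=[45] mem=[0,0,0,0]
After op 12 (push 20): stack=[45,20] mem=[0,0,0,0]
After op 13 (swap): stack=[20,45] mem=[0,0,0,0]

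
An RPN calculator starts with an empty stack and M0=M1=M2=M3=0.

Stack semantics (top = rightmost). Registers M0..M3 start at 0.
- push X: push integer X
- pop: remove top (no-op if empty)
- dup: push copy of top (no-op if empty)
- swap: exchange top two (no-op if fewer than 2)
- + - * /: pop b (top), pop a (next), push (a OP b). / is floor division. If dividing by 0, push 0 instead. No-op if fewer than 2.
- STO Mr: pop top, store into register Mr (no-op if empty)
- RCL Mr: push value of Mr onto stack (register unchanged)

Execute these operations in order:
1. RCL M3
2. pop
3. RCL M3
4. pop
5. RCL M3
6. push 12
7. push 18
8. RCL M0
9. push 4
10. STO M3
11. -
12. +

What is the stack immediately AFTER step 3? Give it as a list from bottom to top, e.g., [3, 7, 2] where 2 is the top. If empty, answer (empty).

After op 1 (RCL M3): stack=[0] mem=[0,0,0,0]
After op 2 (pop): stack=[empty] mem=[0,0,0,0]
After op 3 (RCL M3): stack=[0] mem=[0,0,0,0]

[0]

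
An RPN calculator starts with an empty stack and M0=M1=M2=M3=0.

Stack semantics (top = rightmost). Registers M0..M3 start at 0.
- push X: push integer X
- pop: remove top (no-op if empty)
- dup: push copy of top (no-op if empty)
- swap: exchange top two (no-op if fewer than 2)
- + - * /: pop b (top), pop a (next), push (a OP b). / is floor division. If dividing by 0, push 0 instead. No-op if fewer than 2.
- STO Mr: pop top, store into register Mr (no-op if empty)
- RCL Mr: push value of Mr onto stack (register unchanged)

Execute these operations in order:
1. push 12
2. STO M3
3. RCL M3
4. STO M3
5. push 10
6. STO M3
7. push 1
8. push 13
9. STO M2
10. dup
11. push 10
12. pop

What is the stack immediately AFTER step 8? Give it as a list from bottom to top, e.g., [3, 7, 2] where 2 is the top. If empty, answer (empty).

After op 1 (push 12): stack=[12] mem=[0,0,0,0]
After op 2 (STO M3): stack=[empty] mem=[0,0,0,12]
After op 3 (RCL M3): stack=[12] mem=[0,0,0,12]
After op 4 (STO M3): stack=[empty] mem=[0,0,0,12]
After op 5 (push 10): stack=[10] mem=[0,0,0,12]
After op 6 (STO M3): stack=[empty] mem=[0,0,0,10]
After op 7 (push 1): stack=[1] mem=[0,0,0,10]
After op 8 (push 13): stack=[1,13] mem=[0,0,0,10]

[1, 13]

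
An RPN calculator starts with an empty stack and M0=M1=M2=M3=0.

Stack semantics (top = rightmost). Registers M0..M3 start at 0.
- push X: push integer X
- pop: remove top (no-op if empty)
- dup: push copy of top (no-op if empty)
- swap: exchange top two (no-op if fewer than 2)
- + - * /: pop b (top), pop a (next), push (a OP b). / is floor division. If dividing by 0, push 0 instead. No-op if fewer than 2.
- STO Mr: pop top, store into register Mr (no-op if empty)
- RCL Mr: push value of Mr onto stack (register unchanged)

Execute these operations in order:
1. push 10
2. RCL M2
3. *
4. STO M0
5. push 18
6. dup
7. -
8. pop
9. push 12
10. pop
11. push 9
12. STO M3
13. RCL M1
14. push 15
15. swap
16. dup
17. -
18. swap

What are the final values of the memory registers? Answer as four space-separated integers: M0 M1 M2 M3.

Answer: 0 0 0 9

Derivation:
After op 1 (push 10): stack=[10] mem=[0,0,0,0]
After op 2 (RCL M2): stack=[10,0] mem=[0,0,0,0]
After op 3 (*): stack=[0] mem=[0,0,0,0]
After op 4 (STO M0): stack=[empty] mem=[0,0,0,0]
After op 5 (push 18): stack=[18] mem=[0,0,0,0]
After op 6 (dup): stack=[18,18] mem=[0,0,0,0]
After op 7 (-): stack=[0] mem=[0,0,0,0]
After op 8 (pop): stack=[empty] mem=[0,0,0,0]
After op 9 (push 12): stack=[12] mem=[0,0,0,0]
After op 10 (pop): stack=[empty] mem=[0,0,0,0]
After op 11 (push 9): stack=[9] mem=[0,0,0,0]
After op 12 (STO M3): stack=[empty] mem=[0,0,0,9]
After op 13 (RCL M1): stack=[0] mem=[0,0,0,9]
After op 14 (push 15): stack=[0,15] mem=[0,0,0,9]
After op 15 (swap): stack=[15,0] mem=[0,0,0,9]
After op 16 (dup): stack=[15,0,0] mem=[0,0,0,9]
After op 17 (-): stack=[15,0] mem=[0,0,0,9]
After op 18 (swap): stack=[0,15] mem=[0,0,0,9]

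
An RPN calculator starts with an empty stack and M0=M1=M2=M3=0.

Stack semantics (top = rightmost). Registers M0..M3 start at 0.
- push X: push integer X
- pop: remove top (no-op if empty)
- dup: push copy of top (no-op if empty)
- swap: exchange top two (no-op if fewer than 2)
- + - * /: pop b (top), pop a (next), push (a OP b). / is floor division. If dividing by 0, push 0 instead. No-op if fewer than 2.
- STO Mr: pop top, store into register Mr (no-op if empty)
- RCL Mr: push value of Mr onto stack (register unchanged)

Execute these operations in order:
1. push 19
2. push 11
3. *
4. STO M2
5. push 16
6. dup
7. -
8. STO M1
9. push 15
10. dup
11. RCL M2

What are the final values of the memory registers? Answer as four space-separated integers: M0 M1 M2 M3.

After op 1 (push 19): stack=[19] mem=[0,0,0,0]
After op 2 (push 11): stack=[19,11] mem=[0,0,0,0]
After op 3 (*): stack=[209] mem=[0,0,0,0]
After op 4 (STO M2): stack=[empty] mem=[0,0,209,0]
After op 5 (push 16): stack=[16] mem=[0,0,209,0]
After op 6 (dup): stack=[16,16] mem=[0,0,209,0]
After op 7 (-): stack=[0] mem=[0,0,209,0]
After op 8 (STO M1): stack=[empty] mem=[0,0,209,0]
After op 9 (push 15): stack=[15] mem=[0,0,209,0]
After op 10 (dup): stack=[15,15] mem=[0,0,209,0]
After op 11 (RCL M2): stack=[15,15,209] mem=[0,0,209,0]

Answer: 0 0 209 0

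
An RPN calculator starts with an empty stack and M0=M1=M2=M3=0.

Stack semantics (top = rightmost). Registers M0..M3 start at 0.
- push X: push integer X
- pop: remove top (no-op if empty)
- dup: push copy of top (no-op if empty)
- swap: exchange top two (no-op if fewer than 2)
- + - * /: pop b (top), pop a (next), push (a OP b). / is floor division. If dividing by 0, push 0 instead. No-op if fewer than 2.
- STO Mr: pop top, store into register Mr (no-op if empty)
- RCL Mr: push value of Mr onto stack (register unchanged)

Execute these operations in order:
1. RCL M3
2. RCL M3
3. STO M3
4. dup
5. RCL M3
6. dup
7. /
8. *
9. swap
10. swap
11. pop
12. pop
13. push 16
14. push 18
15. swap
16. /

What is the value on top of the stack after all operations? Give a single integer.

Answer: 1

Derivation:
After op 1 (RCL M3): stack=[0] mem=[0,0,0,0]
After op 2 (RCL M3): stack=[0,0] mem=[0,0,0,0]
After op 3 (STO M3): stack=[0] mem=[0,0,0,0]
After op 4 (dup): stack=[0,0] mem=[0,0,0,0]
After op 5 (RCL M3): stack=[0,0,0] mem=[0,0,0,0]
After op 6 (dup): stack=[0,0,0,0] mem=[0,0,0,0]
After op 7 (/): stack=[0,0,0] mem=[0,0,0,0]
After op 8 (*): stack=[0,0] mem=[0,0,0,0]
After op 9 (swap): stack=[0,0] mem=[0,0,0,0]
After op 10 (swap): stack=[0,0] mem=[0,0,0,0]
After op 11 (pop): stack=[0] mem=[0,0,0,0]
After op 12 (pop): stack=[empty] mem=[0,0,0,0]
After op 13 (push 16): stack=[16] mem=[0,0,0,0]
After op 14 (push 18): stack=[16,18] mem=[0,0,0,0]
After op 15 (swap): stack=[18,16] mem=[0,0,0,0]
After op 16 (/): stack=[1] mem=[0,0,0,0]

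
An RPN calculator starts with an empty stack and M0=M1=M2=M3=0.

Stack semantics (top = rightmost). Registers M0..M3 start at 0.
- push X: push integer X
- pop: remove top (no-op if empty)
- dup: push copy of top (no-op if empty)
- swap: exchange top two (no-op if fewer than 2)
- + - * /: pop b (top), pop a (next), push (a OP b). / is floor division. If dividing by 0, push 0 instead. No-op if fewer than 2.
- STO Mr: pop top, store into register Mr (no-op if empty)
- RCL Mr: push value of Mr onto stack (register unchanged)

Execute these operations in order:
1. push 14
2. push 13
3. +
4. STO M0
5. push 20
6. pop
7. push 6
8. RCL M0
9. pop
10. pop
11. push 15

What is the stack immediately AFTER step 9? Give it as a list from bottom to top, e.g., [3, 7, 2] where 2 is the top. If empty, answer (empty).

After op 1 (push 14): stack=[14] mem=[0,0,0,0]
After op 2 (push 13): stack=[14,13] mem=[0,0,0,0]
After op 3 (+): stack=[27] mem=[0,0,0,0]
After op 4 (STO M0): stack=[empty] mem=[27,0,0,0]
After op 5 (push 20): stack=[20] mem=[27,0,0,0]
After op 6 (pop): stack=[empty] mem=[27,0,0,0]
After op 7 (push 6): stack=[6] mem=[27,0,0,0]
After op 8 (RCL M0): stack=[6,27] mem=[27,0,0,0]
After op 9 (pop): stack=[6] mem=[27,0,0,0]

[6]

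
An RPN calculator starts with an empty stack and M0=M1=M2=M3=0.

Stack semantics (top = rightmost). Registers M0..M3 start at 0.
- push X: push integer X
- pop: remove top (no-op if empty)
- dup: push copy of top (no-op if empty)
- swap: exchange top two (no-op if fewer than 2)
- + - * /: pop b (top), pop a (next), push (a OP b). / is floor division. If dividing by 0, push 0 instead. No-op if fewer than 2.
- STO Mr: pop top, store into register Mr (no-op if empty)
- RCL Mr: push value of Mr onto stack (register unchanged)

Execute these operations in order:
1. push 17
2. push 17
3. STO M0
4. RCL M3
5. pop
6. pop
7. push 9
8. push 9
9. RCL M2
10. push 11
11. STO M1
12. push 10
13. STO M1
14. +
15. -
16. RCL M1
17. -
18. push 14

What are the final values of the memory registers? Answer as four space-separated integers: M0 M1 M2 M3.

After op 1 (push 17): stack=[17] mem=[0,0,0,0]
After op 2 (push 17): stack=[17,17] mem=[0,0,0,0]
After op 3 (STO M0): stack=[17] mem=[17,0,0,0]
After op 4 (RCL M3): stack=[17,0] mem=[17,0,0,0]
After op 5 (pop): stack=[17] mem=[17,0,0,0]
After op 6 (pop): stack=[empty] mem=[17,0,0,0]
After op 7 (push 9): stack=[9] mem=[17,0,0,0]
After op 8 (push 9): stack=[9,9] mem=[17,0,0,0]
After op 9 (RCL M2): stack=[9,9,0] mem=[17,0,0,0]
After op 10 (push 11): stack=[9,9,0,11] mem=[17,0,0,0]
After op 11 (STO M1): stack=[9,9,0] mem=[17,11,0,0]
After op 12 (push 10): stack=[9,9,0,10] mem=[17,11,0,0]
After op 13 (STO M1): stack=[9,9,0] mem=[17,10,0,0]
After op 14 (+): stack=[9,9] mem=[17,10,0,0]
After op 15 (-): stack=[0] mem=[17,10,0,0]
After op 16 (RCL M1): stack=[0,10] mem=[17,10,0,0]
After op 17 (-): stack=[-10] mem=[17,10,0,0]
After op 18 (push 14): stack=[-10,14] mem=[17,10,0,0]

Answer: 17 10 0 0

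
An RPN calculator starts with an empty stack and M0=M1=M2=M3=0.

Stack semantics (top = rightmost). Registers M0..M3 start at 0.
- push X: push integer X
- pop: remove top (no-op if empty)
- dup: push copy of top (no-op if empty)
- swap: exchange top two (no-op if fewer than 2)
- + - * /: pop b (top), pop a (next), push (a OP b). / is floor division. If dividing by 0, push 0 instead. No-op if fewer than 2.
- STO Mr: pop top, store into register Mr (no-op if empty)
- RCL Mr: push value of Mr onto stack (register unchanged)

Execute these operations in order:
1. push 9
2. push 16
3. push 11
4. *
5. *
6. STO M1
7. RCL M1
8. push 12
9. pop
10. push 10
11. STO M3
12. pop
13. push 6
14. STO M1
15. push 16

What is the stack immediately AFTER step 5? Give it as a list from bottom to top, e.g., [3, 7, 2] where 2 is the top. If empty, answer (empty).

After op 1 (push 9): stack=[9] mem=[0,0,0,0]
After op 2 (push 16): stack=[9,16] mem=[0,0,0,0]
After op 3 (push 11): stack=[9,16,11] mem=[0,0,0,0]
After op 4 (*): stack=[9,176] mem=[0,0,0,0]
After op 5 (*): stack=[1584] mem=[0,0,0,0]

[1584]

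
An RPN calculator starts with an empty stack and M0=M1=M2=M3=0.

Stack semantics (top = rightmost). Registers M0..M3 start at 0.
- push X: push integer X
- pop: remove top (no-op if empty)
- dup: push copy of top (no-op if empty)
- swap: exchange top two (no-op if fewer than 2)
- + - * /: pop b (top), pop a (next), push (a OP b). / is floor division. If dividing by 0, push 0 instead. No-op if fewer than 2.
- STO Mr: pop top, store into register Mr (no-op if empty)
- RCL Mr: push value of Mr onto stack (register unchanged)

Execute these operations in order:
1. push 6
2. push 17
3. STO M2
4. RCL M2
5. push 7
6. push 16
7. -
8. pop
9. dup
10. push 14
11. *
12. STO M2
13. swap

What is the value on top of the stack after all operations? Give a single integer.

Answer: 6

Derivation:
After op 1 (push 6): stack=[6] mem=[0,0,0,0]
After op 2 (push 17): stack=[6,17] mem=[0,0,0,0]
After op 3 (STO M2): stack=[6] mem=[0,0,17,0]
After op 4 (RCL M2): stack=[6,17] mem=[0,0,17,0]
After op 5 (push 7): stack=[6,17,7] mem=[0,0,17,0]
After op 6 (push 16): stack=[6,17,7,16] mem=[0,0,17,0]
After op 7 (-): stack=[6,17,-9] mem=[0,0,17,0]
After op 8 (pop): stack=[6,17] mem=[0,0,17,0]
After op 9 (dup): stack=[6,17,17] mem=[0,0,17,0]
After op 10 (push 14): stack=[6,17,17,14] mem=[0,0,17,0]
After op 11 (*): stack=[6,17,238] mem=[0,0,17,0]
After op 12 (STO M2): stack=[6,17] mem=[0,0,238,0]
After op 13 (swap): stack=[17,6] mem=[0,0,238,0]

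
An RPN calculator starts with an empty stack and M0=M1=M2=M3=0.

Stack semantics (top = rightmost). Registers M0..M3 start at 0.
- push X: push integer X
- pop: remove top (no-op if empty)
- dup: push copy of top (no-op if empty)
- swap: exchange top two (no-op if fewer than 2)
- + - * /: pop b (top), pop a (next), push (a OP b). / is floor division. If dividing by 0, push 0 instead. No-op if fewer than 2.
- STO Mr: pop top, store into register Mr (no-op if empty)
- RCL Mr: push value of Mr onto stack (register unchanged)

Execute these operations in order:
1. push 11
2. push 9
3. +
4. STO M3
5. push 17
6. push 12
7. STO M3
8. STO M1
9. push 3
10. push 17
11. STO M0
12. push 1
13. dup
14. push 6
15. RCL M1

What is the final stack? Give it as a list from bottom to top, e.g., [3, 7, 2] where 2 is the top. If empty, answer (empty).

Answer: [3, 1, 1, 6, 17]

Derivation:
After op 1 (push 11): stack=[11] mem=[0,0,0,0]
After op 2 (push 9): stack=[11,9] mem=[0,0,0,0]
After op 3 (+): stack=[20] mem=[0,0,0,0]
After op 4 (STO M3): stack=[empty] mem=[0,0,0,20]
After op 5 (push 17): stack=[17] mem=[0,0,0,20]
After op 6 (push 12): stack=[17,12] mem=[0,0,0,20]
After op 7 (STO M3): stack=[17] mem=[0,0,0,12]
After op 8 (STO M1): stack=[empty] mem=[0,17,0,12]
After op 9 (push 3): stack=[3] mem=[0,17,0,12]
After op 10 (push 17): stack=[3,17] mem=[0,17,0,12]
After op 11 (STO M0): stack=[3] mem=[17,17,0,12]
After op 12 (push 1): stack=[3,1] mem=[17,17,0,12]
After op 13 (dup): stack=[3,1,1] mem=[17,17,0,12]
After op 14 (push 6): stack=[3,1,1,6] mem=[17,17,0,12]
After op 15 (RCL M1): stack=[3,1,1,6,17] mem=[17,17,0,12]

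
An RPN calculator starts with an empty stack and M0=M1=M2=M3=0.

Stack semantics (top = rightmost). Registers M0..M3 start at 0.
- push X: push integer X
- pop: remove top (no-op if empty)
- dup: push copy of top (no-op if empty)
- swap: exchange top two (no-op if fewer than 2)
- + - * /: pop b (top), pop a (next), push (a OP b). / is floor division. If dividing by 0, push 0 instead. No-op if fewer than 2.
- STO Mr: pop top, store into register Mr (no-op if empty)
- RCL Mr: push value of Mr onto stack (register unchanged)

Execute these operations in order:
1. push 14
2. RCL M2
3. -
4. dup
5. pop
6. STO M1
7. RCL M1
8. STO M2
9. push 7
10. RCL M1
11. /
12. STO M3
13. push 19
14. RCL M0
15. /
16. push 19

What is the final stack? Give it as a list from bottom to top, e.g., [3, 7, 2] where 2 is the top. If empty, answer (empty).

Answer: [0, 19]

Derivation:
After op 1 (push 14): stack=[14] mem=[0,0,0,0]
After op 2 (RCL M2): stack=[14,0] mem=[0,0,0,0]
After op 3 (-): stack=[14] mem=[0,0,0,0]
After op 4 (dup): stack=[14,14] mem=[0,0,0,0]
After op 5 (pop): stack=[14] mem=[0,0,0,0]
After op 6 (STO M1): stack=[empty] mem=[0,14,0,0]
After op 7 (RCL M1): stack=[14] mem=[0,14,0,0]
After op 8 (STO M2): stack=[empty] mem=[0,14,14,0]
After op 9 (push 7): stack=[7] mem=[0,14,14,0]
After op 10 (RCL M1): stack=[7,14] mem=[0,14,14,0]
After op 11 (/): stack=[0] mem=[0,14,14,0]
After op 12 (STO M3): stack=[empty] mem=[0,14,14,0]
After op 13 (push 19): stack=[19] mem=[0,14,14,0]
After op 14 (RCL M0): stack=[19,0] mem=[0,14,14,0]
After op 15 (/): stack=[0] mem=[0,14,14,0]
After op 16 (push 19): stack=[0,19] mem=[0,14,14,0]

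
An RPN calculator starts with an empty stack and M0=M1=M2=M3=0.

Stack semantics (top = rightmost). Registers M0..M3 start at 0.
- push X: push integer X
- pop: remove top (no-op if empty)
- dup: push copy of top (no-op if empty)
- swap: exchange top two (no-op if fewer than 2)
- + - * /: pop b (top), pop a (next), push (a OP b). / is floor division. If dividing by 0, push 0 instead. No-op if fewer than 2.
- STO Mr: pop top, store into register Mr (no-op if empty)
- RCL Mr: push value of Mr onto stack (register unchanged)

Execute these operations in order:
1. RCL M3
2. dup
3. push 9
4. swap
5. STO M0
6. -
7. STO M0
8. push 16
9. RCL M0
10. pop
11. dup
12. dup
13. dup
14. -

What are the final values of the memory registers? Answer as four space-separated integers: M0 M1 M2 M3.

After op 1 (RCL M3): stack=[0] mem=[0,0,0,0]
After op 2 (dup): stack=[0,0] mem=[0,0,0,0]
After op 3 (push 9): stack=[0,0,9] mem=[0,0,0,0]
After op 4 (swap): stack=[0,9,0] mem=[0,0,0,0]
After op 5 (STO M0): stack=[0,9] mem=[0,0,0,0]
After op 6 (-): stack=[-9] mem=[0,0,0,0]
After op 7 (STO M0): stack=[empty] mem=[-9,0,0,0]
After op 8 (push 16): stack=[16] mem=[-9,0,0,0]
After op 9 (RCL M0): stack=[16,-9] mem=[-9,0,0,0]
After op 10 (pop): stack=[16] mem=[-9,0,0,0]
After op 11 (dup): stack=[16,16] mem=[-9,0,0,0]
After op 12 (dup): stack=[16,16,16] mem=[-9,0,0,0]
After op 13 (dup): stack=[16,16,16,16] mem=[-9,0,0,0]
After op 14 (-): stack=[16,16,0] mem=[-9,0,0,0]

Answer: -9 0 0 0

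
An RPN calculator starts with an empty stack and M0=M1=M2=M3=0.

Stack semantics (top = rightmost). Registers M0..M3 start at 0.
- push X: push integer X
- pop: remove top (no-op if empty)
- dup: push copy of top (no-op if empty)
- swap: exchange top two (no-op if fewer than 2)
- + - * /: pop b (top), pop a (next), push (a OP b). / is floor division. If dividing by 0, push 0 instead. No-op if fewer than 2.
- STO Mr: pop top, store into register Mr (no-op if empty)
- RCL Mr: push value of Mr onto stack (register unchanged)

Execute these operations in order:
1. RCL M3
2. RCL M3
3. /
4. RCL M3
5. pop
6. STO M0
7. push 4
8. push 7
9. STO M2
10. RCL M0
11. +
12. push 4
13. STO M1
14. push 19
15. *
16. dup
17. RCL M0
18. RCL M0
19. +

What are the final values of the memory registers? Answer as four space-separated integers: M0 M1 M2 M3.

After op 1 (RCL M3): stack=[0] mem=[0,0,0,0]
After op 2 (RCL M3): stack=[0,0] mem=[0,0,0,0]
After op 3 (/): stack=[0] mem=[0,0,0,0]
After op 4 (RCL M3): stack=[0,0] mem=[0,0,0,0]
After op 5 (pop): stack=[0] mem=[0,0,0,0]
After op 6 (STO M0): stack=[empty] mem=[0,0,0,0]
After op 7 (push 4): stack=[4] mem=[0,0,0,0]
After op 8 (push 7): stack=[4,7] mem=[0,0,0,0]
After op 9 (STO M2): stack=[4] mem=[0,0,7,0]
After op 10 (RCL M0): stack=[4,0] mem=[0,0,7,0]
After op 11 (+): stack=[4] mem=[0,0,7,0]
After op 12 (push 4): stack=[4,4] mem=[0,0,7,0]
After op 13 (STO M1): stack=[4] mem=[0,4,7,0]
After op 14 (push 19): stack=[4,19] mem=[0,4,7,0]
After op 15 (*): stack=[76] mem=[0,4,7,0]
After op 16 (dup): stack=[76,76] mem=[0,4,7,0]
After op 17 (RCL M0): stack=[76,76,0] mem=[0,4,7,0]
After op 18 (RCL M0): stack=[76,76,0,0] mem=[0,4,7,0]
After op 19 (+): stack=[76,76,0] mem=[0,4,7,0]

Answer: 0 4 7 0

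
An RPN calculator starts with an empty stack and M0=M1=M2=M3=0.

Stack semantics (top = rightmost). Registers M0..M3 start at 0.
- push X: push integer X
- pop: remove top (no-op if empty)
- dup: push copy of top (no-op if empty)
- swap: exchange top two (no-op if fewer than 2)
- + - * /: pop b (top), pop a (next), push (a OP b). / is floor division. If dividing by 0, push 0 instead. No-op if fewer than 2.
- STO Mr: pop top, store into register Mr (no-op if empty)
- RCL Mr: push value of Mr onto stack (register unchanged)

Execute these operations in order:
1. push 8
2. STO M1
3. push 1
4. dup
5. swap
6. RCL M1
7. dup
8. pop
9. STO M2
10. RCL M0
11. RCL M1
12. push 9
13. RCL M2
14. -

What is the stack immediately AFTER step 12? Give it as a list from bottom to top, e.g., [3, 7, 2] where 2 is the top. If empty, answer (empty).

After op 1 (push 8): stack=[8] mem=[0,0,0,0]
After op 2 (STO M1): stack=[empty] mem=[0,8,0,0]
After op 3 (push 1): stack=[1] mem=[0,8,0,0]
After op 4 (dup): stack=[1,1] mem=[0,8,0,0]
After op 5 (swap): stack=[1,1] mem=[0,8,0,0]
After op 6 (RCL M1): stack=[1,1,8] mem=[0,8,0,0]
After op 7 (dup): stack=[1,1,8,8] mem=[0,8,0,0]
After op 8 (pop): stack=[1,1,8] mem=[0,8,0,0]
After op 9 (STO M2): stack=[1,1] mem=[0,8,8,0]
After op 10 (RCL M0): stack=[1,1,0] mem=[0,8,8,0]
After op 11 (RCL M1): stack=[1,1,0,8] mem=[0,8,8,0]
After op 12 (push 9): stack=[1,1,0,8,9] mem=[0,8,8,0]

[1, 1, 0, 8, 9]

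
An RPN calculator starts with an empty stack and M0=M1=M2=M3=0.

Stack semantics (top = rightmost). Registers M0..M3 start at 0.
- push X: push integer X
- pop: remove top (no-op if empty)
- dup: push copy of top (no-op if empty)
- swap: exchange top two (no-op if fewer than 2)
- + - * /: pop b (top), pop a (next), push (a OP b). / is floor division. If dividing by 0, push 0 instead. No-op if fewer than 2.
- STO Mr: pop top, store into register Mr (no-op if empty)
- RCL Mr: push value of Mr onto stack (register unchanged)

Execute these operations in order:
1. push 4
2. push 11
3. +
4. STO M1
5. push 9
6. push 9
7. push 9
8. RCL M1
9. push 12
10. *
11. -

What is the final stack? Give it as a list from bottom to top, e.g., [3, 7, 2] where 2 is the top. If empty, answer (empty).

Answer: [9, 9, -171]

Derivation:
After op 1 (push 4): stack=[4] mem=[0,0,0,0]
After op 2 (push 11): stack=[4,11] mem=[0,0,0,0]
After op 3 (+): stack=[15] mem=[0,0,0,0]
After op 4 (STO M1): stack=[empty] mem=[0,15,0,0]
After op 5 (push 9): stack=[9] mem=[0,15,0,0]
After op 6 (push 9): stack=[9,9] mem=[0,15,0,0]
After op 7 (push 9): stack=[9,9,9] mem=[0,15,0,0]
After op 8 (RCL M1): stack=[9,9,9,15] mem=[0,15,0,0]
After op 9 (push 12): stack=[9,9,9,15,12] mem=[0,15,0,0]
After op 10 (*): stack=[9,9,9,180] mem=[0,15,0,0]
After op 11 (-): stack=[9,9,-171] mem=[0,15,0,0]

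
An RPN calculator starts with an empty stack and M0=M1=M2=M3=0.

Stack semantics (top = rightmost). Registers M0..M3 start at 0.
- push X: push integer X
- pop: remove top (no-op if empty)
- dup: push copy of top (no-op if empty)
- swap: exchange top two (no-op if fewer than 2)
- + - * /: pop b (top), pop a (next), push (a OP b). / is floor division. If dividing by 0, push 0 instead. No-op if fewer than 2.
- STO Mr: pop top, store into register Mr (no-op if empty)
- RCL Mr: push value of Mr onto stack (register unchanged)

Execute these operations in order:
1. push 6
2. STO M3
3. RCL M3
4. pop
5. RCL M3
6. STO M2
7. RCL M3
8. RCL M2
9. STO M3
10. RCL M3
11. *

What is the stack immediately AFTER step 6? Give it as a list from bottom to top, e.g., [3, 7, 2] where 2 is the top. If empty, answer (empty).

After op 1 (push 6): stack=[6] mem=[0,0,0,0]
After op 2 (STO M3): stack=[empty] mem=[0,0,0,6]
After op 3 (RCL M3): stack=[6] mem=[0,0,0,6]
After op 4 (pop): stack=[empty] mem=[0,0,0,6]
After op 5 (RCL M3): stack=[6] mem=[0,0,0,6]
After op 6 (STO M2): stack=[empty] mem=[0,0,6,6]

(empty)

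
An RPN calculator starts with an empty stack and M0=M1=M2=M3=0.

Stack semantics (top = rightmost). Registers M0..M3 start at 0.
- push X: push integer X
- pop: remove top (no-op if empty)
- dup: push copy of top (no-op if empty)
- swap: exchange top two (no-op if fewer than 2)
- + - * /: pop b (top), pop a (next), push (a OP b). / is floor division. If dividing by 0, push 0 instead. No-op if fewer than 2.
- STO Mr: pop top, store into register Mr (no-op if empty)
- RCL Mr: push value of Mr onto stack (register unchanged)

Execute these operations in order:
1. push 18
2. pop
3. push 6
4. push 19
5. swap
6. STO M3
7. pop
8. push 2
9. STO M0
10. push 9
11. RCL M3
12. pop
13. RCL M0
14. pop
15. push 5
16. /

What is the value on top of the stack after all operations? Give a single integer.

After op 1 (push 18): stack=[18] mem=[0,0,0,0]
After op 2 (pop): stack=[empty] mem=[0,0,0,0]
After op 3 (push 6): stack=[6] mem=[0,0,0,0]
After op 4 (push 19): stack=[6,19] mem=[0,0,0,0]
After op 5 (swap): stack=[19,6] mem=[0,0,0,0]
After op 6 (STO M3): stack=[19] mem=[0,0,0,6]
After op 7 (pop): stack=[empty] mem=[0,0,0,6]
After op 8 (push 2): stack=[2] mem=[0,0,0,6]
After op 9 (STO M0): stack=[empty] mem=[2,0,0,6]
After op 10 (push 9): stack=[9] mem=[2,0,0,6]
After op 11 (RCL M3): stack=[9,6] mem=[2,0,0,6]
After op 12 (pop): stack=[9] mem=[2,0,0,6]
After op 13 (RCL M0): stack=[9,2] mem=[2,0,0,6]
After op 14 (pop): stack=[9] mem=[2,0,0,6]
After op 15 (push 5): stack=[9,5] mem=[2,0,0,6]
After op 16 (/): stack=[1] mem=[2,0,0,6]

Answer: 1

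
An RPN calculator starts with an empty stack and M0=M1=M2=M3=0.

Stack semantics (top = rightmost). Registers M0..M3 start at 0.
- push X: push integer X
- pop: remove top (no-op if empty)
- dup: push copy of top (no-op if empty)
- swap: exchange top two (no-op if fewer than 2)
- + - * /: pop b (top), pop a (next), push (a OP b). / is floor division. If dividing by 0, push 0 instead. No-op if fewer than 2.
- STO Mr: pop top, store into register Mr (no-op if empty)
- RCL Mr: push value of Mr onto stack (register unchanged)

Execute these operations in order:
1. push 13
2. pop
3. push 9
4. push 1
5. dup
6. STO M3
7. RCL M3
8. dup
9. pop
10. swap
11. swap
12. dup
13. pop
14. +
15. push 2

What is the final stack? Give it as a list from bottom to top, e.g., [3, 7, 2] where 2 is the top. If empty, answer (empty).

After op 1 (push 13): stack=[13] mem=[0,0,0,0]
After op 2 (pop): stack=[empty] mem=[0,0,0,0]
After op 3 (push 9): stack=[9] mem=[0,0,0,0]
After op 4 (push 1): stack=[9,1] mem=[0,0,0,0]
After op 5 (dup): stack=[9,1,1] mem=[0,0,0,0]
After op 6 (STO M3): stack=[9,1] mem=[0,0,0,1]
After op 7 (RCL M3): stack=[9,1,1] mem=[0,0,0,1]
After op 8 (dup): stack=[9,1,1,1] mem=[0,0,0,1]
After op 9 (pop): stack=[9,1,1] mem=[0,0,0,1]
After op 10 (swap): stack=[9,1,1] mem=[0,0,0,1]
After op 11 (swap): stack=[9,1,1] mem=[0,0,0,1]
After op 12 (dup): stack=[9,1,1,1] mem=[0,0,0,1]
After op 13 (pop): stack=[9,1,1] mem=[0,0,0,1]
After op 14 (+): stack=[9,2] mem=[0,0,0,1]
After op 15 (push 2): stack=[9,2,2] mem=[0,0,0,1]

Answer: [9, 2, 2]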